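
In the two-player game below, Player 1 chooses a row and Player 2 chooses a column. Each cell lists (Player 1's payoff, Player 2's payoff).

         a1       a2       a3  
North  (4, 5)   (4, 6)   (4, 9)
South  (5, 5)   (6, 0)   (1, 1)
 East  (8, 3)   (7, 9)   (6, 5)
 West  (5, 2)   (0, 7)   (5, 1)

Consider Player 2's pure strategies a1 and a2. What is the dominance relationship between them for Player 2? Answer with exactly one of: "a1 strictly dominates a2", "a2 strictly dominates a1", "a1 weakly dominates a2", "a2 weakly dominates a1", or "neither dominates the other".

neither dominates the other

Compare a1 to a2 across each opponent action: North: 5<6, South: 5>0, East: 3<9, West: 2<7.
a1 does better at South but worse at North, East, West; neither strategy dominates the other.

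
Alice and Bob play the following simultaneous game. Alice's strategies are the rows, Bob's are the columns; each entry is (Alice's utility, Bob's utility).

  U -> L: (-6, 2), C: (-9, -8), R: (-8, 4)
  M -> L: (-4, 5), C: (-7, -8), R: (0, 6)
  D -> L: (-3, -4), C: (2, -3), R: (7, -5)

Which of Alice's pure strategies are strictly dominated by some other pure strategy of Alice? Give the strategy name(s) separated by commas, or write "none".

U is strictly dominated by M (L: -4>-6, C: -7>-9, R: 0>-8).
D strictly dominates M — L: -3>-4, C: 2>-7, R: 7>0.
D: no other strategy beats it everywhere (U at L (-3>-6); M at L (-3>-4)).

U, M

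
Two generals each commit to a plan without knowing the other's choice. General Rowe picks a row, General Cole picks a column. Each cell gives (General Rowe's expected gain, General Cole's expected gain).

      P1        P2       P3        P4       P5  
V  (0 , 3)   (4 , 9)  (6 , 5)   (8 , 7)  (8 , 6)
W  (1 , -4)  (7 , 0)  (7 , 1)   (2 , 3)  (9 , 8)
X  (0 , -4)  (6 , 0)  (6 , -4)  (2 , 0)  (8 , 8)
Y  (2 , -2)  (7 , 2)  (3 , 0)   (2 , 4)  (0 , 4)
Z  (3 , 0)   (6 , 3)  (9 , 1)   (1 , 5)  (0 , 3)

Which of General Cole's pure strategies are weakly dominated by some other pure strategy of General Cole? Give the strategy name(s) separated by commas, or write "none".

P1 is weakly dominated by P2 (V: 9>3, W: 0>-4, X: 0>-4, Y: 2>-2, Z: 3>0).
P2 is not dominated — it holds its own against P1 at V (9>3); P3 at V (9>5); P4 at V (9>7); P5 at V (9>6).
P3: dominated, since P4 does at least as well everywhere (V: 7>5, W: 3>1, X: 0>-4, Y: 4>0, Z: 5>1).
P4: no other strategy beats it everywhere (P1 at V (7>3); P2 at W (3>0); P3 at V (7>5); P5 at V (7>6)).
P5 is not dominated — it holds its own against P1 at V (6>3); P2 at W (8>0); P3 at V (6>5); P4 at W (8>3).

P1, P3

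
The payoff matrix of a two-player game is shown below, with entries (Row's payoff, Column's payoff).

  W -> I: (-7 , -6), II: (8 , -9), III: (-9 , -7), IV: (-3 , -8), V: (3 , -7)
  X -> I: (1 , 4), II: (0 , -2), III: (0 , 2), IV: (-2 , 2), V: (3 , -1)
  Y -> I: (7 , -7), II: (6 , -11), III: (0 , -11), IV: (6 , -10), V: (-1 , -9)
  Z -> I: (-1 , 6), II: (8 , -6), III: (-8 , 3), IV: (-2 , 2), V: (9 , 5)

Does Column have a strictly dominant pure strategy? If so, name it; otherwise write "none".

I vs II: W: -6>-9, X: 4>-2, Y: -7>-11, Z: 6>-6.
I vs III: W: -6>-7, X: 4>2, Y: -7>-11, Z: 6>3.
I vs IV: W: -6>-8, X: 4>2, Y: -7>-10, Z: 6>2.
I vs V: W: -6>-7, X: 4>-1, Y: -7>-9, Z: 6>5.
I strictly beats every other strategy against every opponent action, so it is strictly dominant.

I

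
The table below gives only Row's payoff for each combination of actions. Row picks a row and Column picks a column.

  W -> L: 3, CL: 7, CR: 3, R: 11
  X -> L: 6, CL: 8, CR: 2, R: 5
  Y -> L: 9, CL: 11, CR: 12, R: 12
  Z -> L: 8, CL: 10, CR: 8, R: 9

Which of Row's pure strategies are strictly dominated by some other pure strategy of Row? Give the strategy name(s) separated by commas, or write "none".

Y strictly dominates W — L: 9>3, CL: 11>7, CR: 12>3, R: 12>11.
Y strictly dominates X — L: 9>6, CL: 11>8, CR: 12>2, R: 12>5.
Nothing dominates Y: W at L (9>3); X at L (9>6); Z at L (9>8).
Z is strictly dominated by Y (L: 9>8, CL: 11>10, CR: 12>8, R: 12>9).

W, X, Z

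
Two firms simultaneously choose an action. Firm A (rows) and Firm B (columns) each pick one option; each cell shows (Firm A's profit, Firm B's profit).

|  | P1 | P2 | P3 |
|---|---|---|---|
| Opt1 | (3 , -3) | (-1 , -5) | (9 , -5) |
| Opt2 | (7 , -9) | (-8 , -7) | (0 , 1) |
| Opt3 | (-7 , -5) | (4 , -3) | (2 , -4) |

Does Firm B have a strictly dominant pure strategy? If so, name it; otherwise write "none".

P1 fails to dominate P2 at Opt2 (-9<-7).
P2 fails to dominate P1 at Opt1 (-5<-3).
P3 fails to dominate P1 at Opt1 (-5<-3).
No single strategy dominates all the others.

none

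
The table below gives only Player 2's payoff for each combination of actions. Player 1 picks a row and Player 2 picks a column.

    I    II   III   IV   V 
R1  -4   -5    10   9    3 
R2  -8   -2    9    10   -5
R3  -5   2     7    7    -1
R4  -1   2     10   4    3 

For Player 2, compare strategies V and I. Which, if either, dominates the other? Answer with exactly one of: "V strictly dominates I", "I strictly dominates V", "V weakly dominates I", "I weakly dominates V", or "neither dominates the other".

V strictly dominates I

V's payoffs vs I's, by Player 1's action — R1: 3>-4, R2: -5>-8, R3: -1>-5, R4: 3>-1.
Every comparison favours V, so V strictly dominates I.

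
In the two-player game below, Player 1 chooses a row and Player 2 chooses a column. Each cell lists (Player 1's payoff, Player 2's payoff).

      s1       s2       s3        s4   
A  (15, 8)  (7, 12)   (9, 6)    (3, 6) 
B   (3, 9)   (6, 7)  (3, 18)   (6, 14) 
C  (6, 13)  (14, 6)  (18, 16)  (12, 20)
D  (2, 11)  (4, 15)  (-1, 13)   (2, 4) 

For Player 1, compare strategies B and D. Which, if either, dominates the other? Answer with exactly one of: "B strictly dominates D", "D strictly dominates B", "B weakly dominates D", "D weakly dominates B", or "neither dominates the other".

B's payoffs vs D's, by Player 2's action — s1: 3>2, s2: 6>4, s3: 3>-1, s4: 6>2.
Every comparison favours B, so B strictly dominates D.

B strictly dominates D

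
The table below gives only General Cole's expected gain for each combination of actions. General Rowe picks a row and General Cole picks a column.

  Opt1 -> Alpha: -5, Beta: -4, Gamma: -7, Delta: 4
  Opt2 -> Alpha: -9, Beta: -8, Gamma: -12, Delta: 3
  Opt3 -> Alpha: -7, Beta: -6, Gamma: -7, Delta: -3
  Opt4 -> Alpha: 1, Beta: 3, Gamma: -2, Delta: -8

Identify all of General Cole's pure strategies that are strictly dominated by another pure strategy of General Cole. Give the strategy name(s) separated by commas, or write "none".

Alpha is strictly dominated by Beta (Opt1: -4>-5, Opt2: -8>-9, Opt3: -6>-7, Opt4: 3>1).
Nothing dominates Beta: Alpha at Opt1 (-4>-5); Gamma at Opt1 (-4>-7); Delta at Opt4 (3>-8).
Beta strictly dominates Gamma — Opt1: -4>-7, Opt2: -8>-12, Opt3: -6>-7, Opt4: 3>-2.
Delta: no other strategy beats it everywhere (Alpha at Opt1 (4>-5); Beta at Opt1 (4>-4); Gamma at Opt1 (4>-7)).

Alpha, Gamma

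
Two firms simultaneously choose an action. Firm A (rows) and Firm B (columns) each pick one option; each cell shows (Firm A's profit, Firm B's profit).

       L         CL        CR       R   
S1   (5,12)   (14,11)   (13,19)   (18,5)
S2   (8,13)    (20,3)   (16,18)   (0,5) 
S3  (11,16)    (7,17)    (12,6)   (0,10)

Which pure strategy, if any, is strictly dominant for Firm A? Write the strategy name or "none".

S1 fails to dominate S2 at L (5<8).
S2 fails to dominate S1 at R (0<18).
S3 fails to dominate S1 at CL (7<14).
No single strategy dominates all the others.

none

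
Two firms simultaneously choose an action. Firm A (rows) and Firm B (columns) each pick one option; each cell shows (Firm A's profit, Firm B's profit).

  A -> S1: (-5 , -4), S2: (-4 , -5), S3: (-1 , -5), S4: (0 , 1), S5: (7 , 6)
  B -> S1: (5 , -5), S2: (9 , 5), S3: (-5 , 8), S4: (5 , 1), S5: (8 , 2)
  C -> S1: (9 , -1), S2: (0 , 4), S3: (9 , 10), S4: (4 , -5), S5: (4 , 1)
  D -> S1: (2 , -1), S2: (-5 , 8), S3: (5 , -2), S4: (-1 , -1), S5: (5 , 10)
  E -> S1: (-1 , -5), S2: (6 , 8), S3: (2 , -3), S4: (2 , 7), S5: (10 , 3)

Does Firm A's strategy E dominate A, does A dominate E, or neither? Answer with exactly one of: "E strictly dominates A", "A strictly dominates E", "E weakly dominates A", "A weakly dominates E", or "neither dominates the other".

E strictly dominates A

Compare E to A across each choice by Firm B: S1: -1>-5, S2: 6>-4, S3: 2>-1, S4: 2>0, S5: 10>7.
E gives a strictly higher payoff against each choice by Firm B, so E strictly dominates A.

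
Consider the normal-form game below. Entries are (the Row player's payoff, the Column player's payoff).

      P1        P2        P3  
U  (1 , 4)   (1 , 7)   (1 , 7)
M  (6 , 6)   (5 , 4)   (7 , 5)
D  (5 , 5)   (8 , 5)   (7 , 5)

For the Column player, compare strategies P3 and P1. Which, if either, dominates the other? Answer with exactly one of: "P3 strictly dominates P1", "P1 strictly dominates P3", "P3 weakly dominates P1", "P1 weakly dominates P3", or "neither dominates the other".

Compare P3 to P1 across each choice by the Row player: U: 7>4, M: 5<6, D: 5=5.
P3 does better at U but worse at M; neither strategy dominates the other.

neither dominates the other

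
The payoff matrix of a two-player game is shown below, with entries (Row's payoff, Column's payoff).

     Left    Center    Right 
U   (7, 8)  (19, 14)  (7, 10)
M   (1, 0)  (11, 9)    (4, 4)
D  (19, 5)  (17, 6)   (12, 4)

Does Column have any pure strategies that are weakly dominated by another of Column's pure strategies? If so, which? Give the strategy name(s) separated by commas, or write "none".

Left, Right

Left: dominated, since Center does at least as well everywhere (U: 14>8, M: 9>0, D: 6>5).
Center: no other strategy beats it everywhere (Left at U (14>8); Right at U (14>10)).
Center weakly dominates Right — U: 14>10, M: 9>4, D: 6>4.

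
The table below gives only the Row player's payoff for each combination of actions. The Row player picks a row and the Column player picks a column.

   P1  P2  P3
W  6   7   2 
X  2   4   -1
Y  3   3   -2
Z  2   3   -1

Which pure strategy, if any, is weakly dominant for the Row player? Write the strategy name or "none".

W vs X: P1: 6>2, P2: 7>4, P3: 2>-1.
W vs Y: P1: 6>3, P2: 7>3, P3: 2>-2.
W vs Z: P1: 6>2, P2: 7>3, P3: 2>-1.
W is at least as good as every other strategy against every opponent action, so it is weakly dominant.

W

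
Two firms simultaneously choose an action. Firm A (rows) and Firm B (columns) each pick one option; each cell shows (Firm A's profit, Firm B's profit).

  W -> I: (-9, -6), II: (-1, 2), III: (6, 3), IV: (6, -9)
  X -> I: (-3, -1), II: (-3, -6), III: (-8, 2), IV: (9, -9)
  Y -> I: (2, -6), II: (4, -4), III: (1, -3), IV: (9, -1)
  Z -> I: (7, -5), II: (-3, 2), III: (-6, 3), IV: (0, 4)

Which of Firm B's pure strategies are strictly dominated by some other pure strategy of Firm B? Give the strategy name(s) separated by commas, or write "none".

III strictly dominates I — W: 3>-6, X: 2>-1, Y: -3>-6, Z: 3>-5.
II: dominated, since III does at least as well everywhere (W: 3>2, X: 2>-6, Y: -3>-4, Z: 3>2).
Nothing dominates III: I at W (3>-6); II at W (3>2); IV at W (3>-9).
IV: no other strategy beats it everywhere (I at Y (-1>-6); II at Y (-1>-4); III at Y (-1>-3)).

I, II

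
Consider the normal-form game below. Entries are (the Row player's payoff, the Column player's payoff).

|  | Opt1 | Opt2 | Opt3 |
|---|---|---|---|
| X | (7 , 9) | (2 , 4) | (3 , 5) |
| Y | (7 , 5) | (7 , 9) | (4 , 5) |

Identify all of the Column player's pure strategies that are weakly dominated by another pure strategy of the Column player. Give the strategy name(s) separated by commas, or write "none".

Opt3

Nothing dominates Opt1: Opt2 at X (9>4); Opt3 at X (9>5).
Opt2 is not dominated — it holds its own against Opt1 at Y (9>5); Opt3 at Y (9>5).
Opt3 is weakly dominated by Opt1 (X: 9>5, Y: 5=5).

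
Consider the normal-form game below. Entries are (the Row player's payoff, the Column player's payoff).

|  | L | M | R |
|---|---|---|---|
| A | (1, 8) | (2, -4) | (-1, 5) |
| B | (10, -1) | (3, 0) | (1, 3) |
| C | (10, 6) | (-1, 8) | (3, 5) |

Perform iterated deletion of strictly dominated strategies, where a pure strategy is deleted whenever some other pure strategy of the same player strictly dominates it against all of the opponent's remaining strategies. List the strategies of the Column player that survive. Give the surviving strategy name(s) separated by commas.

M, R

Row A is eliminated: B beats it against every remaining column (L: 10>1, M: 3>2, R: 1>-1).
Column L is eliminated: M beats it against every remaining row (B: 0>-1, C: 8>6).
Among the remaining strategies, none is strictly dominated by another pure strategy of the same player, so the elimination stops.
Surviving strategies — the Row player: {B, C}; the Column player: {M, R}.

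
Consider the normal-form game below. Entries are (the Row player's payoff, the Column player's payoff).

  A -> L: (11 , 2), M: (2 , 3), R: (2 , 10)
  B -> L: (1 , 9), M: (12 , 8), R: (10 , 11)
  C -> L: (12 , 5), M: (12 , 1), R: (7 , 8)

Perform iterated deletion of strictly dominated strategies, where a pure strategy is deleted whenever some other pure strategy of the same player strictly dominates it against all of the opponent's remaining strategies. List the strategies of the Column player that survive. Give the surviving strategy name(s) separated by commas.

R

The Row player's strategy A is strictly dominated by C (L: 12>11, M: 12>2, R: 7>2) and is removed.
The Column player's strategy L is strictly dominated by R (B: 11>9, C: 8>5) and is removed.
Column M is eliminated: R beats it against every remaining row (B: 11>8, C: 8>1).
For the Row player, B strictly dominates C on the remaining columns (R: 10>7); eliminate C.
Among the remaining strategies, none is strictly dominated by another pure strategy of the same player, so the elimination stops.
Surviving strategies — the Row player: {B}; the Column player: {R}.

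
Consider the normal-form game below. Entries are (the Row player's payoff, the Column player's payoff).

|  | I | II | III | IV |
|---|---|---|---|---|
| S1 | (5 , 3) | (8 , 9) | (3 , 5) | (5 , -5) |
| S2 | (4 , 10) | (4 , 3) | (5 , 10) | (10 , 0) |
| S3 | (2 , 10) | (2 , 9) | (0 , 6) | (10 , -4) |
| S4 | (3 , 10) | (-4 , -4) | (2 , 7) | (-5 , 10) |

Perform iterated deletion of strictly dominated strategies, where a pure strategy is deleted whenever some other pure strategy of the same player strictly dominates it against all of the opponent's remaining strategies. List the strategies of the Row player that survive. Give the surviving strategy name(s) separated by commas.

The Row player's strategy S4 is strictly dominated by S1 (I: 5>3, II: 8>-4, III: 3>2, IV: 5>-5) and is removed.
For the Column player, I strictly dominates IV on the remaining rows (S1: 3>-5, S2: 10>0, S3: 10>-4); eliminate IV.
Row S3 is eliminated: S1 beats it against every remaining column (I: 5>2, II: 8>2, III: 3>0).
Among the remaining strategies, none is strictly dominated by another pure strategy of the same player, so the elimination stops.
Surviving strategies — the Row player: {S1, S2}; the Column player: {I, II, III}.

S1, S2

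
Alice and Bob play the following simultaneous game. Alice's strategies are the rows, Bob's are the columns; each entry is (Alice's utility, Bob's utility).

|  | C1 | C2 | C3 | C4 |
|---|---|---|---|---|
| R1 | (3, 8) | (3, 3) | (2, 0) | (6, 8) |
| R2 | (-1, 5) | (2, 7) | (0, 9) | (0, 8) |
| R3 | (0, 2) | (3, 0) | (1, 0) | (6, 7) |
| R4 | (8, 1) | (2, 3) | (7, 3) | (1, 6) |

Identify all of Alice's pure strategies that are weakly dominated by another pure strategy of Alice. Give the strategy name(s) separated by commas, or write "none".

Nothing dominates R1: R2 at C1 (3>-1); R3 at C1 (3>0); R4 at C2 (3>2).
R1 weakly dominates R2 — C1: 3>-1, C2: 3>2, C3: 2>0, C4: 6>0.
R3: dominated, since R1 does at least as well everywhere (C1: 3>0, C2: 3=3, C3: 2>1, C4: 6=6).
Nothing dominates R4: R1 at C1 (8>3); R2 at C1 (8>-1); R3 at C1 (8>0).

R2, R3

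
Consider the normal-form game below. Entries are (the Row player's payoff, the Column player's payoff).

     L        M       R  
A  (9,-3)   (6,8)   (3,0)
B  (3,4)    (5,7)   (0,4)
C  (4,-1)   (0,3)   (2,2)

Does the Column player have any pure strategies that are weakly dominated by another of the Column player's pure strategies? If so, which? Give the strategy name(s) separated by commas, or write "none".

L is weakly dominated by M (A: 8>-3, B: 7>4, C: 3>-1).
M: no other strategy beats it everywhere (L at A (8>-3); R at A (8>0)).
R: dominated, since M does at least as well everywhere (A: 8>0, B: 7>4, C: 3>2).

L, R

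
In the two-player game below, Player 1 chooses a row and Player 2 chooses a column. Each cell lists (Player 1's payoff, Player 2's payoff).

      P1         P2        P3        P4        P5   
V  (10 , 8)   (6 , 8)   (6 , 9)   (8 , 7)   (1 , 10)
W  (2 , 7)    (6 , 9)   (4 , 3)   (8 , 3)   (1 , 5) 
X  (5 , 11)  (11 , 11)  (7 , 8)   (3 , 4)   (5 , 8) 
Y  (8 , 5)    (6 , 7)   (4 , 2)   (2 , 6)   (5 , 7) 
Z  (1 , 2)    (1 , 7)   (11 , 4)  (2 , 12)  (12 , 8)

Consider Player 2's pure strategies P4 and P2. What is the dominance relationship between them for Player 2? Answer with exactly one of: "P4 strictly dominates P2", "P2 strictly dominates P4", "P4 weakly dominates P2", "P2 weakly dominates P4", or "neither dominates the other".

neither dominates the other

P4's payoffs vs P2's, by Player 1's action — V: 7<8, W: 3<9, X: 4<11, Y: 6<7, Z: 12>7.
P4 does better at Z but worse at V, W, X, Y; neither strategy dominates the other.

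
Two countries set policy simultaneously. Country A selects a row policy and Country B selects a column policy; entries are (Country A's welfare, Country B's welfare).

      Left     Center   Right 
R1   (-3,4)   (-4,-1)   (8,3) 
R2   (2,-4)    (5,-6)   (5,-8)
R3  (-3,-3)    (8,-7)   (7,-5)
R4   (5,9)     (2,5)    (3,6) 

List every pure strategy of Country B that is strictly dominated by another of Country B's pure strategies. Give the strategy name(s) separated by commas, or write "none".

Center, Right

Nothing dominates Left: Center at R1 (4>-1); Right at R1 (4>3).
Center is strictly dominated by Left (R1: 4>-1, R2: -4>-6, R3: -3>-7, R4: 9>5).
Right is strictly dominated by Left (R1: 4>3, R2: -4>-8, R3: -3>-5, R4: 9>6).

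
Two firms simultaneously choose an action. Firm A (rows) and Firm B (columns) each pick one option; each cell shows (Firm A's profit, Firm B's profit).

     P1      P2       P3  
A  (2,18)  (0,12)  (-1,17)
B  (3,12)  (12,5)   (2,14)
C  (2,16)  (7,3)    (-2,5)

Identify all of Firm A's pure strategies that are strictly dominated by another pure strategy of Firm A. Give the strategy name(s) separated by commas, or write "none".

A, C

A is strictly dominated by B (P1: 3>2, P2: 12>0, P3: 2>-1).
B: no other strategy beats it everywhere (A at P1 (3>2); C at P1 (3>2)).
B strictly dominates C — P1: 3>2, P2: 12>7, P3: 2>-2.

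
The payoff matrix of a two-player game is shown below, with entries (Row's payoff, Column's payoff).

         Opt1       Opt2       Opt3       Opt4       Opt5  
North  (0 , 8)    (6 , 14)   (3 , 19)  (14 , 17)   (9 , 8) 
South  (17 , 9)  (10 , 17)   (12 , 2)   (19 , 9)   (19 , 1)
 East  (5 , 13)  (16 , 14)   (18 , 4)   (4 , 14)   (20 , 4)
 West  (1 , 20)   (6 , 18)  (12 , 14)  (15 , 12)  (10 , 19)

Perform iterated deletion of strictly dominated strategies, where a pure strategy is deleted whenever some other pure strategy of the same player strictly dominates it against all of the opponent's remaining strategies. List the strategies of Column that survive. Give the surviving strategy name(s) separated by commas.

Row North is eliminated: South beats it against every remaining column (Opt1: 17>0, Opt2: 10>6, Opt3: 12>3, Opt4: 19>14, Opt5: 19>9).
Column Opt3 is eliminated: Opt1 beats it against every remaining row (South: 9>2, East: 13>4, West: 20>14).
Row's strategy West is strictly dominated by South (Opt1: 17>1, Opt2: 10>6, Opt4: 19>15, Opt5: 19>10) and is removed.
Column Opt1 is eliminated: Opt2 beats it against every remaining row (South: 17>9, East: 14>13).
For Column, Opt2 strictly dominates Opt5 on the remaining rows (South: 17>1, East: 14>4); eliminate Opt5.
Among the remaining strategies, none is strictly dominated by another pure strategy of the same player, so the elimination stops.
Surviving strategies — Row: {South, East}; Column: {Opt2, Opt4}.

Opt2, Opt4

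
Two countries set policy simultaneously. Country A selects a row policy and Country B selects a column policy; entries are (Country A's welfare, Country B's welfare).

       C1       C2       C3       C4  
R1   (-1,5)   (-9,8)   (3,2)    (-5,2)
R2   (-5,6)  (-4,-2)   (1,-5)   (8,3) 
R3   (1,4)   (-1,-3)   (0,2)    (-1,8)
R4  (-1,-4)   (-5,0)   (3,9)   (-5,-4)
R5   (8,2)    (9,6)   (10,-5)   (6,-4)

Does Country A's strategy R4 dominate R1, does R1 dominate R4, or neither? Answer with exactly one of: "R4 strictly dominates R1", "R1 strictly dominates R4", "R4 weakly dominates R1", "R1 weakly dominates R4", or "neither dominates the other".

R4 weakly dominates R1

R4's payoffs vs R1's, by Country B's action — C1: -1=-1, C2: -5>-9, C3: 3=3, C4: -5=-5.
R4 is at least as good everywhere and strictly better somewhere (tied only at C1, C3, C4), so R4 weakly but not strictly dominates R1.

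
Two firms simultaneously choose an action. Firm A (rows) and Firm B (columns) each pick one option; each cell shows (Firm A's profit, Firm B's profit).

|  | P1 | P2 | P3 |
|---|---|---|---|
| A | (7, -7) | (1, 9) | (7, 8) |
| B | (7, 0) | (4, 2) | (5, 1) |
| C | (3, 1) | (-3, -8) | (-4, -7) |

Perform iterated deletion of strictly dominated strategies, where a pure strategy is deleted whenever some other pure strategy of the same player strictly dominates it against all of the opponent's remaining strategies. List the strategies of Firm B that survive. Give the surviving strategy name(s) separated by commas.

Row C is eliminated: A beats it against every remaining column (P1: 7>3, P2: 1>-3, P3: 7>-4).
For Firm B, P2 strictly dominates P1 on the remaining rows (A: 9>-7, B: 2>0); eliminate P1.
For Firm B, P2 strictly dominates P3 on the remaining rows (A: 9>8, B: 2>1); eliminate P3.
Row A is eliminated: B beats it against every remaining column (P2: 4>1).
Among the remaining strategies, none is strictly dominated by another pure strategy of the same player, so the elimination stops.
Surviving strategies — Firm A: {B}; Firm B: {P2}.

P2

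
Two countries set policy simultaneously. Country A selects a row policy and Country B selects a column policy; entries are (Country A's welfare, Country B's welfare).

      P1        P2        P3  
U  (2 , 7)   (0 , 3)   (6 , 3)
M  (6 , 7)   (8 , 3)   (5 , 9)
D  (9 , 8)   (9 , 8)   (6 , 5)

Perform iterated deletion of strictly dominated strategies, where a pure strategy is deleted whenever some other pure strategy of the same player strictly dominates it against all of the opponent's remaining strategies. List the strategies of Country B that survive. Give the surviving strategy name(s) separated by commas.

P1, P2

For Country A, D strictly dominates M on the remaining columns (P1: 9>6, P2: 9>8, P3: 6>5); eliminate M.
For Country B, P1 strictly dominates P3 on the remaining rows (U: 7>3, D: 8>5); eliminate P3.
For Country A, D strictly dominates U on the remaining columns (P1: 9>2, P2: 9>0); eliminate U.
Among the remaining strategies, none is strictly dominated by another pure strategy of the same player, so the elimination stops.
Surviving strategies — Country A: {D}; Country B: {P1, P2}.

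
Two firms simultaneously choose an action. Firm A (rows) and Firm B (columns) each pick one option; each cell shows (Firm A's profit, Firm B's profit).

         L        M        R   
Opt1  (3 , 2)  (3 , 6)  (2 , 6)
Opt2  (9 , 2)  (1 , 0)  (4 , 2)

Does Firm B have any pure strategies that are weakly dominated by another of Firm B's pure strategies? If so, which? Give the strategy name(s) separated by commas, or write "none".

R weakly dominates L — Opt1: 6>2, Opt2: 2=2.
R weakly dominates M — Opt1: 6=6, Opt2: 2>0.
R is not dominated — it holds its own against L at Opt1 (6>2); M at Opt2 (2>0).

L, M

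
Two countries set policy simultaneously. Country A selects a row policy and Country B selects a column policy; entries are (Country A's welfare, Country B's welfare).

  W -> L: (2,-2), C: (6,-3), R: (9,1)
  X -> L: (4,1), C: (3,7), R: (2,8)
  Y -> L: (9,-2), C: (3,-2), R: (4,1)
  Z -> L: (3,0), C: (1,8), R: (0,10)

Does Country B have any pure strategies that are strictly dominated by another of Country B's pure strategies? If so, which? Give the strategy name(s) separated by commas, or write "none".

L, C

L is strictly dominated by R (W: 1>-2, X: 8>1, Y: 1>-2, Z: 10>0).
R strictly dominates C — W: 1>-3, X: 8>7, Y: 1>-2, Z: 10>8.
Nothing dominates R: L at W (1>-2); C at W (1>-3).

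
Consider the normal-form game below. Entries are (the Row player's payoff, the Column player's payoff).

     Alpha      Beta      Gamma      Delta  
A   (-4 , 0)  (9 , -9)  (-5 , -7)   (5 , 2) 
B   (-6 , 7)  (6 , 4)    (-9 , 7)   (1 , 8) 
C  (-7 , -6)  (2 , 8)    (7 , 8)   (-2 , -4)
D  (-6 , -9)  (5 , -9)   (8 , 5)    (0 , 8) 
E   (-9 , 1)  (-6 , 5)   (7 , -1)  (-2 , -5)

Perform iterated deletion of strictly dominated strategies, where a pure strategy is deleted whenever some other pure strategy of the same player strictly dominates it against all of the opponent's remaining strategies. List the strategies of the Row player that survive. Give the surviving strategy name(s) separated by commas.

Row B is eliminated: A beats it against every remaining column (Alpha: -4>-6, Beta: 9>6, Gamma: -5>-9, Delta: 5>1).
The Row player's strategy C is strictly dominated by D (Alpha: -6>-7, Beta: 5>2, Gamma: 8>7, Delta: 0>-2) and is removed.
For the Row player, D strictly dominates E on the remaining columns (Alpha: -6>-9, Beta: 5>-6, Gamma: 8>7, Delta: 0>-2); eliminate E.
For the Column player, Delta strictly dominates Alpha on the remaining rows (A: 2>0, D: 8>-9); eliminate Alpha.
The Column player's strategy Beta is strictly dominated by Gamma (A: -7>-9, D: 5>-9) and is removed.
Column Gamma is eliminated: Delta beats it against every remaining row (A: 2>-7, D: 8>5).
Row D is eliminated: A beats it against every remaining column (Delta: 5>0).
Among the remaining strategies, none is strictly dominated by another pure strategy of the same player, so the elimination stops.
Surviving strategies — the Row player: {A}; the Column player: {Delta}.

A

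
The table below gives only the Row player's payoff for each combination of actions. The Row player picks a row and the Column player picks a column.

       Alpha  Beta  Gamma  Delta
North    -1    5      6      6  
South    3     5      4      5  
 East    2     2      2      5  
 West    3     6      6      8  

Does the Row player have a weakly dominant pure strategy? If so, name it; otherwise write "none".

West

West vs North: Alpha: 3>-1, Beta: 6>5, Gamma: 6=6, Delta: 8>6.
West vs South: Alpha: 3=3, Beta: 6>5, Gamma: 6>4, Delta: 8>5.
West vs East: Alpha: 3>2, Beta: 6>2, Gamma: 6>2, Delta: 8>5.
West is at least as good as every other strategy against every opponent action, so it is weakly dominant.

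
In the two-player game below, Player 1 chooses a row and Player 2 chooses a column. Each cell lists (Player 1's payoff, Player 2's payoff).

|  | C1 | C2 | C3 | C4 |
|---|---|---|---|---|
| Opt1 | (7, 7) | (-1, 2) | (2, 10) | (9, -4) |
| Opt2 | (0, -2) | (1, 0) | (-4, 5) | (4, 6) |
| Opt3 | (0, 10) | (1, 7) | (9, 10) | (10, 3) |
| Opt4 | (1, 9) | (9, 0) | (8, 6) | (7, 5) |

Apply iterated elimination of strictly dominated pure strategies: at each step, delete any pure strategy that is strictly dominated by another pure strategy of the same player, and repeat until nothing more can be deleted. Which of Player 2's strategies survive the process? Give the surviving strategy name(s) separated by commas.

C1, C3

For Player 1, Opt4 strictly dominates Opt2 on the remaining columns (C1: 1>0, C2: 9>1, C3: 8>-4, C4: 7>4); eliminate Opt2.
For Player 2, C1 strictly dominates C2 on the remaining rows (Opt1: 7>2, Opt3: 10>7, Opt4: 9>0); eliminate C2.
Column C4 is eliminated: C1 beats it against every remaining row (Opt1: 7>-4, Opt3: 10>3, Opt4: 9>5).
Among the remaining strategies, none is strictly dominated by another pure strategy of the same player, so the elimination stops.
Surviving strategies — Player 1: {Opt1, Opt3, Opt4}; Player 2: {C1, C3}.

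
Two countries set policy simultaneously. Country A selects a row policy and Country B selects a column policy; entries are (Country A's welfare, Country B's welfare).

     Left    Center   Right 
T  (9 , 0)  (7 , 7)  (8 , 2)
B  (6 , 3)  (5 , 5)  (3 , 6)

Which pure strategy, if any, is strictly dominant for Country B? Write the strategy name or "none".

none

Left fails to dominate Center at T (0<7).
Center fails to dominate Right at B (5<6).
Right fails to dominate Center at T (2<7).
No single strategy dominates all the others.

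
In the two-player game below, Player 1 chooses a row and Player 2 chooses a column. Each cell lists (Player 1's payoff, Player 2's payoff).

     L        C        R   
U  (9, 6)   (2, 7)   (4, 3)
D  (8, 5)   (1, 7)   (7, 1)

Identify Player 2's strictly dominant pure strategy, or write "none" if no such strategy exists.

C

C vs L: U: 7>6, D: 7>5.
C vs R: U: 7>3, D: 7>1.
C strictly beats every other strategy against every opponent action, so it is strictly dominant.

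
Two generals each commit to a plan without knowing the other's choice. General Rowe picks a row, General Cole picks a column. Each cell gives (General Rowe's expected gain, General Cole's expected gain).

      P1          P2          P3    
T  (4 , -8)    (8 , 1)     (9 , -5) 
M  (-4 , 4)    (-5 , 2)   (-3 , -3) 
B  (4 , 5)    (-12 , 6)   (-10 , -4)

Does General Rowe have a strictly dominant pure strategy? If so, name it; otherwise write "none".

none

T fails to dominate B at P1 (4=4).
M fails to dominate T at P1 (-4<4).
B fails to dominate T at P1 (4=4).
No single strategy dominates all the others.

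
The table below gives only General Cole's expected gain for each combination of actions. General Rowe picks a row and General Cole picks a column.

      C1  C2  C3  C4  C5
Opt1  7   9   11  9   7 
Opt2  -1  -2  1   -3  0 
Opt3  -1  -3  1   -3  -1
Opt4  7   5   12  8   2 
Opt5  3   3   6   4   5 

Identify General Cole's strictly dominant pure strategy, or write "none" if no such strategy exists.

C3

C3 vs C1: Opt1: 11>7, Opt2: 1>-1, Opt3: 1>-1, Opt4: 12>7, Opt5: 6>3.
C3 vs C2: Opt1: 11>9, Opt2: 1>-2, Opt3: 1>-3, Opt4: 12>5, Opt5: 6>3.
C3 vs C4: Opt1: 11>9, Opt2: 1>-3, Opt3: 1>-3, Opt4: 12>8, Opt5: 6>4.
C3 vs C5: Opt1: 11>7, Opt2: 1>0, Opt3: 1>-1, Opt4: 12>2, Opt5: 6>5.
C3 strictly beats every other strategy against every opponent action, so it is strictly dominant.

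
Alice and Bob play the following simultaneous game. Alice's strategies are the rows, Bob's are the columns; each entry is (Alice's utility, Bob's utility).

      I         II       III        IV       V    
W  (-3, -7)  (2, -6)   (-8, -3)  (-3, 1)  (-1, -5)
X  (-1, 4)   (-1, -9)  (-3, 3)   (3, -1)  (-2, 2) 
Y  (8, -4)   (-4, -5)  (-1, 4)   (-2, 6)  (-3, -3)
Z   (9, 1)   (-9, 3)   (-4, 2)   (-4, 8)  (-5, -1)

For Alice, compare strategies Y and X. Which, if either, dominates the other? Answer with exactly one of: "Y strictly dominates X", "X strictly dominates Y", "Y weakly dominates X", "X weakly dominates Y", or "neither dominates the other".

neither dominates the other

Y's payoffs vs X's, by Bob's action — I: 8>-1, II: -4<-1, III: -1>-3, IV: -2<3, V: -3<-2.
Y does better at I, III but worse at II, IV, V; neither strategy dominates the other.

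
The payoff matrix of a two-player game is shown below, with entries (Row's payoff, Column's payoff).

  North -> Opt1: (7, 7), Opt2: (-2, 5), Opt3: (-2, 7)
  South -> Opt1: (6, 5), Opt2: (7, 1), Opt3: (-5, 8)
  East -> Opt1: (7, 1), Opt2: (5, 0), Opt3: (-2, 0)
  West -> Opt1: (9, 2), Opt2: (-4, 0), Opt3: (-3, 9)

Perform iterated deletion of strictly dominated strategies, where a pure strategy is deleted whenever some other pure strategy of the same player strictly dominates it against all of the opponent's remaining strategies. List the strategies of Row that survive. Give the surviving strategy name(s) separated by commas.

Column Opt2 is eliminated: Opt1 beats it against every remaining row (North: 7>5, South: 5>1, East: 1>0, West: 2>0).
For Row, North strictly dominates South on the remaining columns (Opt1: 7>6, Opt3: -2>-5); eliminate South.
Among the remaining strategies, none is strictly dominated by another pure strategy of the same player, so the elimination stops.
Surviving strategies — Row: {North, East, West}; Column: {Opt1, Opt3}.

North, East, West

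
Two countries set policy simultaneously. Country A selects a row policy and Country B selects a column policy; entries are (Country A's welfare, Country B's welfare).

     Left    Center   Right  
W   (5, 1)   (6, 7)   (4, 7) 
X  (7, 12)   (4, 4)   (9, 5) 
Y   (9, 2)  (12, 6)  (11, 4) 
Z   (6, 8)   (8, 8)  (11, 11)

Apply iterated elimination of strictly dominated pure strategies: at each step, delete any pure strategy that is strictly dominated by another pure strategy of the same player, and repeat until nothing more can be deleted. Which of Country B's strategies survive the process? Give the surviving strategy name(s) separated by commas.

Row W is eliminated: Y beats it against every remaining column (Left: 9>5, Center: 12>6, Right: 11>4).
For Country A, Y strictly dominates X on the remaining columns (Left: 9>7, Center: 12>4, Right: 11>9); eliminate X.
Country B's strategy Left is strictly dominated by Right (Y: 4>2, Z: 11>8) and is removed.
Among the remaining strategies, none is strictly dominated by another pure strategy of the same player, so the elimination stops.
Surviving strategies — Country A: {Y, Z}; Country B: {Center, Right}.

Center, Right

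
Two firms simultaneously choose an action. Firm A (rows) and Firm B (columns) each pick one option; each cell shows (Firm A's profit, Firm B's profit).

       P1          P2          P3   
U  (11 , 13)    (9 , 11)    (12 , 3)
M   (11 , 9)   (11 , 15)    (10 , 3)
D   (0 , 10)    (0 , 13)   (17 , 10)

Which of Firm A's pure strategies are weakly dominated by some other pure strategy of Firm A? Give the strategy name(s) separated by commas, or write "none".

U is not dominated — it holds its own against M at P3 (12>10); D at P1 (11>0).
M: no other strategy beats it everywhere (U at P2 (11>9); D at P1 (11>0)).
D is not dominated — it holds its own against U at P3 (17>12); M at P3 (17>10).

none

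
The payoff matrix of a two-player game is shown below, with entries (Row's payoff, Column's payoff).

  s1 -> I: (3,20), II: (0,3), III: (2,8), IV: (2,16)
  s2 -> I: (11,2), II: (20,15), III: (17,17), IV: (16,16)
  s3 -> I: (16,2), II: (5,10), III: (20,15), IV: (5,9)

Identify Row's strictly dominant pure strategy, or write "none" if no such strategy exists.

s1 fails to dominate s2 at I (3<11).
s2 fails to dominate s3 at I (11<16).
s3 fails to dominate s2 at II (5<20).
No single strategy dominates all the others.

none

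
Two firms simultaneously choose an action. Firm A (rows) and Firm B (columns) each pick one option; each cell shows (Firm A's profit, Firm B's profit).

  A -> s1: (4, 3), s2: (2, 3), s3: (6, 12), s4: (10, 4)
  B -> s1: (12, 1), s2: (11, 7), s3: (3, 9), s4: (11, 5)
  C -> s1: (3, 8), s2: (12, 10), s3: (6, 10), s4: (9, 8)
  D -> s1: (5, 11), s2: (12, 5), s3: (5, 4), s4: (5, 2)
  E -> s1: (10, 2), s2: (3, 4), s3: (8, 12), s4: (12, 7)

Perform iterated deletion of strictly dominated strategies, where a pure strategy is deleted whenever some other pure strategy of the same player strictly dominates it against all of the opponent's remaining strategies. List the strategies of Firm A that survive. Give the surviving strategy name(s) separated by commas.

B, C, D, E

Row A is eliminated: E beats it against every remaining column (s1: 10>4, s2: 3>2, s3: 8>6, s4: 12>10).
For Firm B, s3 strictly dominates s4 on the remaining rows (B: 9>5, C: 10>8, D: 4>2, E: 12>7); eliminate s4.
Among the remaining strategies, none is strictly dominated by another pure strategy of the same player, so the elimination stops.
Surviving strategies — Firm A: {B, C, D, E}; Firm B: {s1, s2, s3}.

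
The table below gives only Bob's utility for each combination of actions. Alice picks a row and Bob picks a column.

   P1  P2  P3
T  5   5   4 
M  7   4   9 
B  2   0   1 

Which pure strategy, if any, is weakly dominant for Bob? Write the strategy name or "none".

none

P1 fails to dominate P3 at M (7<9).
P2 fails to dominate P1 at M (4<7).
P3 fails to dominate P1 at T (4<5).
No single strategy dominates all the others.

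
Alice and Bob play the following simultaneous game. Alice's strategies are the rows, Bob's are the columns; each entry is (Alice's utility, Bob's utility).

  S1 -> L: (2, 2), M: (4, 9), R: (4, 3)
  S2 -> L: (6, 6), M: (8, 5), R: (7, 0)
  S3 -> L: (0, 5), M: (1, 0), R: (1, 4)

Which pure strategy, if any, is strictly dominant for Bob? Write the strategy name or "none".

none

L fails to dominate M at S1 (2<9).
M fails to dominate L at S2 (5<6).
R fails to dominate L at S2 (0<6).
No single strategy dominates all the others.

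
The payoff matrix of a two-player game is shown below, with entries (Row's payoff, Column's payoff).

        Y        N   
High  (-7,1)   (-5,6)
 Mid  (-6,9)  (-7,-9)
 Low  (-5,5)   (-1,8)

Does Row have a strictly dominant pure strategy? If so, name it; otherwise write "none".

Low

Low vs High: Y: -5>-7, N: -1>-5.
Low vs Mid: Y: -5>-6, N: -1>-7.
Low strictly beats every other strategy against every opponent action, so it is strictly dominant.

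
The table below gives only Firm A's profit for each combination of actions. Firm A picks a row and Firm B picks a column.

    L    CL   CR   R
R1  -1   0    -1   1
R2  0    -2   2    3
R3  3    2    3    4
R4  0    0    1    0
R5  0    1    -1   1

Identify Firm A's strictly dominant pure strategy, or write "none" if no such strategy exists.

R3 vs R1: L: 3>-1, CL: 2>0, CR: 3>-1, R: 4>1.
R3 vs R2: L: 3>0, CL: 2>-2, CR: 3>2, R: 4>3.
R3 vs R4: L: 3>0, CL: 2>0, CR: 3>1, R: 4>0.
R3 vs R5: L: 3>0, CL: 2>1, CR: 3>-1, R: 4>1.
R3 strictly beats every other strategy against every opponent action, so it is strictly dominant.

R3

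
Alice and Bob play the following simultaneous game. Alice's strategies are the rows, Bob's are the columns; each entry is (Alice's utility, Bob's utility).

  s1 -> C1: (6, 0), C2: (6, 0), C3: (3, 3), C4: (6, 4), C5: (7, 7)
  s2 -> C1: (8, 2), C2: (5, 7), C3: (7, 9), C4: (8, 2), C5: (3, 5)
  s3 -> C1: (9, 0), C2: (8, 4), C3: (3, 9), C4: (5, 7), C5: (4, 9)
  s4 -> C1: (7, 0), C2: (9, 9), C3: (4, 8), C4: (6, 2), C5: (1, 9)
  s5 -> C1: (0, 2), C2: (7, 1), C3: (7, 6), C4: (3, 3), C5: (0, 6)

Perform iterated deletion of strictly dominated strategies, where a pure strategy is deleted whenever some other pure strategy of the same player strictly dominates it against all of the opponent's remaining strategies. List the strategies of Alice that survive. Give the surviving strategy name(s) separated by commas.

s1, s2, s3, s4, s5

Bob's strategy C1 is strictly dominated by C3 (s1: 3>0, s2: 9>2, s3: 9>0, s4: 8>0, s5: 6>2) and is removed.
Column C4 is eliminated: C5 beats it against every remaining row (s1: 7>4, s2: 5>2, s3: 9>7, s4: 9>2, s5: 6>3).
Among the remaining strategies, none is strictly dominated by another pure strategy of the same player, so the elimination stops.
Surviving strategies — Alice: {s1, s2, s3, s4, s5}; Bob: {C2, C3, C5}.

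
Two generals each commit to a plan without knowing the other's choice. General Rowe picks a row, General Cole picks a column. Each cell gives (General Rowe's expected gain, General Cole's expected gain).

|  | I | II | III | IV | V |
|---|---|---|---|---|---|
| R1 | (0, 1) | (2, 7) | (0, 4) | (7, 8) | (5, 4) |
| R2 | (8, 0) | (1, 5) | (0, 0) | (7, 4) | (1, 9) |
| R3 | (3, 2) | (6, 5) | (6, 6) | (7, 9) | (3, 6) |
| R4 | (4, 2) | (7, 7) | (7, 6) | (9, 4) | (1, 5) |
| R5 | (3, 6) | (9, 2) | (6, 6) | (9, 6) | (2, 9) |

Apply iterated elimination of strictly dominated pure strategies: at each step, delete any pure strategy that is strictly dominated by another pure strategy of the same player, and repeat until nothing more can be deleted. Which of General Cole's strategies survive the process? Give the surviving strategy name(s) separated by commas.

II, III, IV, V

For General Cole, V strictly dominates I on the remaining rows (R1: 4>1, R2: 9>0, R3: 6>2, R4: 5>2, R5: 9>6); eliminate I.
General Rowe's strategy R2 is strictly dominated by R5 (II: 9>1, III: 6>0, IV: 9>7, V: 2>1) and is removed.
Among the remaining strategies, none is strictly dominated by another pure strategy of the same player, so the elimination stops.
Surviving strategies — General Rowe: {R1, R3, R4, R5}; General Cole: {II, III, IV, V}.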